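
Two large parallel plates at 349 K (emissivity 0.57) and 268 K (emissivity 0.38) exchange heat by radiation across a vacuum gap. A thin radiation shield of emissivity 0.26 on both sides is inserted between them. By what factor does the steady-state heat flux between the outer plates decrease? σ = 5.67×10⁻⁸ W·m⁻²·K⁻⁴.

factor ≈ 2.98

Without shield: q₀ = σΔ(T⁴)/(1/ε₁+1/ε₂−1) with denominator 3.386.
With shield the two gaps are in series; the resistances add: (1/ε₁+1/ε_s−1)+(1/ε_s+1/ε₂−1) = 4.601+5.478 = 10.08.
Heat-flux ratio q₀/q = 10.08/3.386.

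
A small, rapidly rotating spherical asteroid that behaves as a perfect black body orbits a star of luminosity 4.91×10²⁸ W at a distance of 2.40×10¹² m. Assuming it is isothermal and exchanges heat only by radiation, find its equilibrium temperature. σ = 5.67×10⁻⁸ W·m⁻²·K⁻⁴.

First find the stellar flux at distance d: S = L/(4πd²) = 4.91×10²⁸/(4π·(2.40×10¹²)²) = 678.3 W/m².
For an isothermal sphere, absorbed (1−a)S·πr² = emitted σ·4πr²·T⁴, so T⁴ = (1−a)S/(4σ).
T⁴ = 1.00·678.3/(4·5.67×10⁻⁸) = 2.991×10⁹ K⁴.

T ≈ 234 K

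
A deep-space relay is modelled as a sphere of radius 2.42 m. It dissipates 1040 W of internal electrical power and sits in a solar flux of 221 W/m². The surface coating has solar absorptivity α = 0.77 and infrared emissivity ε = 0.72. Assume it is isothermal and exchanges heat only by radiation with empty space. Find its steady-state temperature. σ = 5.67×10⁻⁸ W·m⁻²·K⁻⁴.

T ≈ 193 K

At steady state, absorbed solar power + internal power = radiated power.
Absorbed: α·S·A_cross = 0.77·221·18.40 = 3131 W (cross-section πr²).
Total input = 3131 + 1040 = 4171 W.
Radiated: εσ·A_surf·T⁴ with A_surf = 4πr² = 73.59 m².
T⁴ = 4171/(0.72·5.67×10⁻⁸·73.59) = 1.388×10⁹ K⁴.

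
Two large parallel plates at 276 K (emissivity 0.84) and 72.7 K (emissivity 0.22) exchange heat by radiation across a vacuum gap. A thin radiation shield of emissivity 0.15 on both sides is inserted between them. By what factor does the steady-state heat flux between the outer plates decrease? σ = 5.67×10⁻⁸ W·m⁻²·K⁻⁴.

factor ≈ 3.60

Without shield: q₀ = σΔ(T⁴)/(1/ε₁+1/ε₂−1) with denominator 4.736.
With shield the two gaps are in series; the resistances add: (1/ε₁+1/ε_s−1)+(1/ε_s+1/ε₂−1) = 6.857+10.21 = 17.07.
Heat-flux ratio q₀/q = 17.07/4.736.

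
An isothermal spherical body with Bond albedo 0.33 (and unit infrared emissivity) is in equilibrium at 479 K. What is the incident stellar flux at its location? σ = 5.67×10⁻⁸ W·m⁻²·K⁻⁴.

(1−a)S·πr² = σ·4πr²·T⁴ ⇒ S = 4σT⁴/(1−a).
S = 4·5.67×10⁻⁸·5.264×10¹⁰/0.670.

S ≈ 17800 W/m²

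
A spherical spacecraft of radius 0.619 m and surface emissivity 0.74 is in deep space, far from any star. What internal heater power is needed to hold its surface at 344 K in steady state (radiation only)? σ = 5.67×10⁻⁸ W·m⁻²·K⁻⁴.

P ≈ 2830 W

P = εσ·4πr²·T⁴.
4πr² = 4.815 m²; T⁴ = 1.400×10¹⁰ K⁴.
P = 0.74·5.67×10⁻⁸·4.815·1.400×10¹⁰.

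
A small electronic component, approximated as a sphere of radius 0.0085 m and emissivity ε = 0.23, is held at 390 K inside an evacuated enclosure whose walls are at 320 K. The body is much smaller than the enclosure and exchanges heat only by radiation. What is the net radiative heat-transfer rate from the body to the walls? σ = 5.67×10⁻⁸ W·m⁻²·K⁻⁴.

For a small grey body in a large enclosure: P_net = εσA(T_body⁴ − T_wall⁴).
A = 4πr² = 9.079×10⁻⁴ m²; T_body⁴ − T_wall⁴ = 2.313×10¹⁰ − 1.049×10¹⁰ = 1.265×10¹⁰ K⁴.
|P_net| = 0.23·5.67×10⁻⁸·9.079×10⁻⁴·1.265×10¹⁰.

P_net ≈ 0.150 W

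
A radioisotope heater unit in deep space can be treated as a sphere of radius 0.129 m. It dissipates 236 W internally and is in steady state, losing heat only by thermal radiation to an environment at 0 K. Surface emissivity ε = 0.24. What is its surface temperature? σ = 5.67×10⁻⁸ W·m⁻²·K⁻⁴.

T ≈ 537 K

Steady state: internal power = radiated power, P = εσA T⁴.
Radiating area A = 4πr² = 0.2091 m².
T⁴ = P/(εσA) = 236/(0.24·5.67×10⁻⁸·0.2091) = 8.293×10¹⁰ K⁴.
T = (8.293×10¹⁰)^(1/4).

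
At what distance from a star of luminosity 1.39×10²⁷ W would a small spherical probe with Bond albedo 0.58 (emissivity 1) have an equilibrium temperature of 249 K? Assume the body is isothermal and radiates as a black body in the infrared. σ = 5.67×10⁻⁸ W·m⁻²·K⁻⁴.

d ≈ 2.31×10¹¹ m

For an isothermal black-emitting sphere, (1−a)S·πr² = σ·4πr²·T⁴ ⇒ S = 4σT⁴/(1−a).
S = 4·5.67×10⁻⁸·(249)⁴/0.420 = 2076 W/m².
Flux falls as S = L/(4πd²), so d = √(L/(4πS)) = √(1.39×10²⁷/(4π·2076)).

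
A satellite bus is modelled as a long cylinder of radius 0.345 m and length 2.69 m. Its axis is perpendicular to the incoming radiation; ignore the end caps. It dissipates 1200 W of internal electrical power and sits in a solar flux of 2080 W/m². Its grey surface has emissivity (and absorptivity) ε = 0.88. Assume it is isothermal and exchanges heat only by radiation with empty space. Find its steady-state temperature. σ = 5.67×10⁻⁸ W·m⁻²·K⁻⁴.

At steady state, absorbed solar power + internal power = radiated power.
Absorbed: α·S·A_cross = 0.88·2080·1.856 = 3397 W (cross-section 2rL).
Total input = 3397 + 1200 = 4597 W.
Radiated: εσ·A_surf·T⁴ with A_surf = 2πrL = 5.831 m².
T⁴ = 4597/(0.88·5.67×10⁻⁸·5.831) = 1.580×10¹⁰ K⁴.

T ≈ 355 K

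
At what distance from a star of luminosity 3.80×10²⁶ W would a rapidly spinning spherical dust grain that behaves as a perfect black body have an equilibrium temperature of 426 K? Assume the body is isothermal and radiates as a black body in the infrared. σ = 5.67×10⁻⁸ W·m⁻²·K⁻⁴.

d ≈ 6.36×10¹⁰ m

For an isothermal black-emitting sphere, (1−a)S·πr² = σ·4πr²·T⁴ ⇒ S = 4σT⁴/(1−a).
S = 4·5.67×10⁻⁸·(426)⁴/1.00 = 7469 W/m².
Flux falls as S = L/(4πd²), so d = √(L/(4πS)) = √(3.80×10²⁶/(4π·7469)).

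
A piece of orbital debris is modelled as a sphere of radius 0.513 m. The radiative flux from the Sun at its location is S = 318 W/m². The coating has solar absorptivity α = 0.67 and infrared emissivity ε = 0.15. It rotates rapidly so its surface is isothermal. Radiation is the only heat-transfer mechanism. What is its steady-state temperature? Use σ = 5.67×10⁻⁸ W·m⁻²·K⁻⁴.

T ≈ 281 K

At equilibrium, absorbed power = emitted power.
Absorbing cross-section = πr² = 0.8268 m²; emitting surface = 4πr² = 3.307 m² (ratio 4).
αS·A_cross = εσ·A_surf·T⁴  ⇒  T⁴ = αS/(ε·4σ).
T⁴ = 0.670·318/(0.15·4·5.67×10⁻⁸) = 6.263×10⁹ K⁴.
T = (6.263×10⁹)^(1/4).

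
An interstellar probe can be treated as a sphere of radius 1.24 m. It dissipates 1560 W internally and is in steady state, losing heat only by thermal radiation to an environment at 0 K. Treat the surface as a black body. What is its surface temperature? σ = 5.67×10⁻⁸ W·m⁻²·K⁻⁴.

Steady state: internal power = radiated power, P = εσA T⁴.
Radiating area A = 4πr² = 19.32 m².
T⁴ = P/(εσA) = 1560/(1.0·5.67×10⁻⁸·19.32) = 1.424×10⁹ K⁴.
T = (1.424×10⁹)^(1/4).

T ≈ 194 K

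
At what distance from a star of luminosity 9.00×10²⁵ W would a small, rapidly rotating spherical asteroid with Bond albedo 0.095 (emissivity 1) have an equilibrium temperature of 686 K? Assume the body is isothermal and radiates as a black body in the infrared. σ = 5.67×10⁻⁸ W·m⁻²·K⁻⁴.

d ≈ 1.14×10¹⁰ m

For an isothermal black-emitting sphere, (1−a)S·πr² = σ·4πr²·T⁴ ⇒ S = 4σT⁴/(1−a).
S = 4·5.67×10⁻⁸·(686)⁴/0.905 = 55500 W/m².
Flux falls as S = L/(4πd²), so d = √(L/(4πS)) = √(9.00×10²⁵/(4π·55500)).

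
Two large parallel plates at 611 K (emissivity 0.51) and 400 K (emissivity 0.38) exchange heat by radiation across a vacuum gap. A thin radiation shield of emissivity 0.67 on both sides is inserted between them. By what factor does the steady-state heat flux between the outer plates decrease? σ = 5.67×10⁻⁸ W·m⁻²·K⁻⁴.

Without shield: q₀ = σΔ(T⁴)/(1/ε₁+1/ε₂−1) with denominator 3.592.
With shield the two gaps are in series; the resistances add: (1/ε₁+1/ε_s−1)+(1/ε_s+1/ε₂−1) = 2.453+3.124 = 5.577.
Heat-flux ratio q₀/q = 5.577/3.592.

factor ≈ 1.55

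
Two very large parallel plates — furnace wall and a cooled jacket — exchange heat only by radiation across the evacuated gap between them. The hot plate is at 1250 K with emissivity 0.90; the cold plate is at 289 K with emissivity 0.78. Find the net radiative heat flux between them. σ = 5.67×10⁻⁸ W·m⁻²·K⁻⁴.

For two infinite grey parallel plates, q = σ(T₁⁴ − T₂⁴)/(1/ε₁ + 1/ε₂ − 1).
T₁⁴ − T₂⁴ = 2.441×10¹² − 6.976×10⁹ = 2.434×10¹² K⁴.
1/ε₁ + 1/ε₂ − 1 = 1.111 + 1.282 − 1 = 1.393.
q = 5.67×10⁻⁸ × 2.434×10¹² / 1.393.

q ≈ 99100 W/m²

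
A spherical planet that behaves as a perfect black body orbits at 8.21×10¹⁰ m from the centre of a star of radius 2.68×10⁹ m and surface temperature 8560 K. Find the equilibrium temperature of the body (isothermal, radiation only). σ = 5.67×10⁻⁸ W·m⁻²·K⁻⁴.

The star's surface emits σT_*⁴; at distance d the flux is S = σT_*⁴(R_*/d)².
S = 5.67×10⁻⁸·(8560)⁴·(2.68×10⁹/8.21×10¹⁰)² = 3.244×10⁵ W/m².
For an isothermal sphere T⁴ = (1−a)S/(4σ) = 1.430×10¹² K⁴.

T ≈ 1090 K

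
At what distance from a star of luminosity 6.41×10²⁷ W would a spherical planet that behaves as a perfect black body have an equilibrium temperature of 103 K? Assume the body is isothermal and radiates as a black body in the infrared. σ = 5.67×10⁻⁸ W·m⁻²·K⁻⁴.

For an isothermal black-emitting sphere, (1−a)S·πr² = σ·4πr²·T⁴ ⇒ S = 4σT⁴/(1−a).
S = 4·5.67×10⁻⁸·(103)⁴/1.00 = 25.53 W/m².
Flux falls as S = L/(4πd²), so d = √(L/(4πS)) = √(6.41×10²⁷/(4π·25.53)).

d ≈ 4.47×10¹² m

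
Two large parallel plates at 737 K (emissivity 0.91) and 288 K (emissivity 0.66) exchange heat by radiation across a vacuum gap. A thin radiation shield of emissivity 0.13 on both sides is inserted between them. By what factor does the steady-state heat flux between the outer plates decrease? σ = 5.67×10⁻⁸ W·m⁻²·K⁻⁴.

factor ≈ 9.91

Without shield: q₀ = σΔ(T⁴)/(1/ε₁+1/ε₂−1) with denominator 1.614.
With shield the two gaps are in series; the resistances add: (1/ε₁+1/ε_s−1)+(1/ε_s+1/ε₂−1) = 7.791+8.207 = 16.00.
Heat-flux ratio q₀/q = 16.00/1.614.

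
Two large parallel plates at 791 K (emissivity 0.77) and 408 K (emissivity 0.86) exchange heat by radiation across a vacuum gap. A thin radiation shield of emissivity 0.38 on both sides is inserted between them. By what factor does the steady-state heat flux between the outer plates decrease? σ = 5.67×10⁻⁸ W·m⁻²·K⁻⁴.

Without shield: q₀ = σΔ(T⁴)/(1/ε₁+1/ε₂−1) with denominator 1.461.
With shield the two gaps are in series; the resistances add: (1/ε₁+1/ε_s−1)+(1/ε_s+1/ε₂−1) = 2.930+2.794 = 5.725.
Heat-flux ratio q₀/q = 5.725/1.461.

factor ≈ 3.92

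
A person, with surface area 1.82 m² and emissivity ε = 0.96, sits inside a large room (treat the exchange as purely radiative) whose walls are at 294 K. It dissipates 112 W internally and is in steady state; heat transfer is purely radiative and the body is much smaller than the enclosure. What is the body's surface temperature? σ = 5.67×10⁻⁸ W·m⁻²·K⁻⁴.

For a small grey body in a large enclosure, net radiated power = εσA(T⁴ − T_w⁴).
Steady state: P = εσA(T⁴ − T_w⁴) with A = 1.82 m².
T⁴ = P/(εσA) + T_w⁴ = 112/(0.96·5.67×10⁻⁸·1.820) + (294)⁴
    = 1.131×10⁹ + 7.471×10⁹ = 8.602×10⁹ K⁴.

T ≈ 305 K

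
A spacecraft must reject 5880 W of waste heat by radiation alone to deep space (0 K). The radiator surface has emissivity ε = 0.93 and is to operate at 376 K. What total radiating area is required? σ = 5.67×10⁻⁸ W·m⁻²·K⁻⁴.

A ≈ 5.58 m²

P = εσA T⁴ ⇒ A = P/(εσT⁴).
T⁴ = 1.999×10¹⁰ K⁴.
A = 5880/(0.93 × 5.67×10⁻⁸ × 1.999×10¹⁰).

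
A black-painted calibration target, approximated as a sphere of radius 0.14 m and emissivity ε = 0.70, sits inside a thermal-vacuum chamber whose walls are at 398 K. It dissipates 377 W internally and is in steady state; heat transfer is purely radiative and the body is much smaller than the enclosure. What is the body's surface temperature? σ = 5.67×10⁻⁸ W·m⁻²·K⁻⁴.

For a small grey body in a large enclosure, net radiated power = εσA(T⁴ − T_w⁴).
Steady state: P = εσA(T⁴ − T_w⁴) with A = 4πr² = 0.2463 m².
T⁴ = P/(εσA) + T_w⁴ = 377/(0.70·5.67×10⁻⁸·0.2463) + (398)⁴
    = 3.857×10¹⁰ + 2.509×10¹⁰ = 6.366×10¹⁰ K⁴.

T ≈ 502 K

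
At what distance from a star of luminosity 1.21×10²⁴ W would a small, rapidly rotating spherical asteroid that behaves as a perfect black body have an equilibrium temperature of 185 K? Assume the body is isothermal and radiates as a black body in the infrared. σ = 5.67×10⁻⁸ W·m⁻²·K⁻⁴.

For an isothermal black-emitting sphere, (1−a)S·πr² = σ·4πr²·T⁴ ⇒ S = 4σT⁴/(1−a).
S = 4·5.67×10⁻⁸·(185)⁴/1.00 = 265.7 W/m².
Flux falls as S = L/(4πd²), so d = √(L/(4πS)) = √(1.21×10²⁴/(4π·265.7)).

d ≈ 1.90×10¹⁰ m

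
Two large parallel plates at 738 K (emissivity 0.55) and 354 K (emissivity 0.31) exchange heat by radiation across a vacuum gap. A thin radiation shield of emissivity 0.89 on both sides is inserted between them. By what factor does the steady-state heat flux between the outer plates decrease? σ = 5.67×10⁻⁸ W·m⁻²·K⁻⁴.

Without shield: q₀ = σΔ(T⁴)/(1/ε₁+1/ε₂−1) with denominator 4.044.
With shield the two gaps are in series; the resistances add: (1/ε₁+1/ε_s−1)+(1/ε_s+1/ε₂−1) = 1.942+3.349 = 5.291.
Heat-flux ratio q₀/q = 5.291/4.044.

factor ≈ 1.31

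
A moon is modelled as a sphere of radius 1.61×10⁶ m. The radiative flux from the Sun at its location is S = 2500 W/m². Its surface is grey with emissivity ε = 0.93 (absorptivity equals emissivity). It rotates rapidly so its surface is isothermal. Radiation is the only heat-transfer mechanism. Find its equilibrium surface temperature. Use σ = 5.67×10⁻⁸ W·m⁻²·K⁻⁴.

T ≈ 324 K

At equilibrium, absorbed power = emitted power.
Absorbing cross-section = πr² = 8.143×10¹² m²; emitting surface = 4πr² = 3.257×10¹³ m² (ratio 4).
εS·A_cross = εσ·A_surf·T⁴  ⇒  T⁴ = S/(4σ)   (ε cancels).
T⁴ = 2500/(4·5.67×10⁻⁸) = 1.102×10¹⁰ K⁴.
T = (1.102×10¹⁰)^(1/4).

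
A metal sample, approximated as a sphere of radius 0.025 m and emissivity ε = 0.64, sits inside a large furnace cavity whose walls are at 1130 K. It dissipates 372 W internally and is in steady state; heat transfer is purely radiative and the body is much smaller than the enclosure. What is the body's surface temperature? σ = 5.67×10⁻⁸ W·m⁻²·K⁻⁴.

For a small grey body in a large enclosure, net radiated power = εσA(T⁴ − T_w⁴).
Steady state: P = εσA(T⁴ − T_w⁴) with A = 4πr² = 0.007854 m².
T⁴ = P/(εσA) + T_w⁴ = 372/(0.64·5.67×10⁻⁸·0.007854) + (1130)⁴
    = 1.305×10¹² + 1.630×10¹² = 2.936×10¹² K⁴.

T ≈ 1310 K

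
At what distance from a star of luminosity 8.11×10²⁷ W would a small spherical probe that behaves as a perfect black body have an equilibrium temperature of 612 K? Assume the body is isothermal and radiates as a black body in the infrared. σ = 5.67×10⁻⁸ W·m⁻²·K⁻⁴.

For an isothermal black-emitting sphere, (1−a)S·πr² = σ·4πr²·T⁴ ⇒ S = 4σT⁴/(1−a).
S = 4·5.67×10⁻⁸·(612)⁴/1.00 = 31820 W/m².
Flux falls as S = L/(4πd²), so d = √(L/(4πS)) = √(8.11×10²⁷/(4π·31820)).

d ≈ 1.42×10¹¹ m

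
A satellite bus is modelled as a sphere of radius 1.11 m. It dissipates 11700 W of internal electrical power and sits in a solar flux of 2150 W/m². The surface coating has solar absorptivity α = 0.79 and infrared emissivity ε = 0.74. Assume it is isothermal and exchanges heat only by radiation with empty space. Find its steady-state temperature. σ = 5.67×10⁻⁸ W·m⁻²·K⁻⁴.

At steady state, absorbed solar power + internal power = radiated power.
Absorbed: α·S·A_cross = 0.79·2150·3.871 = 6574 W (cross-section πr²).
Total input = 6574 + 11700 = 18270 W.
Radiated: εσ·A_surf·T⁴ with A_surf = 4πr² = 15.48 m².
T⁴ = 18270/(0.74·5.67×10⁻⁸·15.48) = 2.813×10¹⁰ K⁴.

T ≈ 410 K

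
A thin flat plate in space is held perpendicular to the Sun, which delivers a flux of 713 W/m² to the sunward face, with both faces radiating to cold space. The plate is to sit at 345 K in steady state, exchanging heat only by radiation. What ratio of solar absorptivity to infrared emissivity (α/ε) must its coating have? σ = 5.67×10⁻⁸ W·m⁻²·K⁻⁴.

Balance: αS·A = εσ·2A·T⁴ ⇒ α/ε = 2σT⁴/S.
α/ε = 2·5.67×10⁻⁸·(345)⁴/713 = 2·5.67×10⁻⁸·1.417×10¹⁰/713.

α/ε ≈ 2.25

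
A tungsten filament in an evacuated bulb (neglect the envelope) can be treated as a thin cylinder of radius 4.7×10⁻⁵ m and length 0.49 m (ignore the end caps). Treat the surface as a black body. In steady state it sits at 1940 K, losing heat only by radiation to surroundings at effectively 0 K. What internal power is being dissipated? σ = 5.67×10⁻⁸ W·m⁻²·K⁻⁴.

P ≈ 116 W

Steady state: P = εσA T⁴.
A = 2πrL = 1.447×10⁻⁴ m²; T⁴ = (1940)⁴ = 1.416×10¹³ K⁴.
P = 1.0 × 5.67×10⁻⁸ × 1.447×10⁻⁴ × 1.416×10¹³.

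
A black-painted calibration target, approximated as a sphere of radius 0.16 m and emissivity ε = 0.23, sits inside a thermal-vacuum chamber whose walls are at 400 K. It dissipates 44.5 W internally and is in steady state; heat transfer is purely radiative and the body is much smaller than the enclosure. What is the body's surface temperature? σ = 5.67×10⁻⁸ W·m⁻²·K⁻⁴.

T ≈ 436 K

For a small grey body in a large enclosure, net radiated power = εσA(T⁴ − T_w⁴).
Steady state: P = εσA(T⁴ − T_w⁴) with A = 4πr² = 0.3217 m².
T⁴ = P/(εσA) + T_w⁴ = 44.5/(0.23·5.67×10⁻⁸·0.3217) + (400)⁴
    = 1.061×10¹⁰ + 2.560×10¹⁰ = 3.621×10¹⁰ K⁴.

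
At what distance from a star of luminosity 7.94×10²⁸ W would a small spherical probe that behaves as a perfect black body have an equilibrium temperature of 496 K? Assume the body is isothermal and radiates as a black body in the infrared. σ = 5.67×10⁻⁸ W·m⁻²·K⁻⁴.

d ≈ 6.78×10¹¹ m

For an isothermal black-emitting sphere, (1−a)S·πr² = σ·4πr²·T⁴ ⇒ S = 4σT⁴/(1−a).
S = 4·5.67×10⁻⁸·(496)⁴/1.00 = 13730 W/m².
Flux falls as S = L/(4πd²), so d = √(L/(4πS)) = √(7.94×10²⁸/(4π·13730)).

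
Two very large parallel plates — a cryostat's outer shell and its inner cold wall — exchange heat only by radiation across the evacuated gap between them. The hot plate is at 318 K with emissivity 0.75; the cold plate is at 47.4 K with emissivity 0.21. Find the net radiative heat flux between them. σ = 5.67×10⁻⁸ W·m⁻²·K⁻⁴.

q ≈ 114 W/m²

For two infinite grey parallel plates, q = σ(T₁⁴ − T₂⁴)/(1/ε₁ + 1/ε₂ − 1).
T₁⁴ − T₂⁴ = 1.023×10¹⁰ − 5.048×10⁶ = 1.022×10¹⁰ K⁴.
1/ε₁ + 1/ε₂ − 1 = 1.333 + 4.762 − 1 = 5.095.
q = 5.67×10⁻⁸ × 1.022×10¹⁰ / 5.095.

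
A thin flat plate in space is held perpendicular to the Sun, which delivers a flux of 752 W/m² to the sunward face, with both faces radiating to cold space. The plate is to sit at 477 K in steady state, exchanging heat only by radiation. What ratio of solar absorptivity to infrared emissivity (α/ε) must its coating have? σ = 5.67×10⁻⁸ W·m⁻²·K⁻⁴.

α/ε ≈ 7.81

Balance: αS·A = εσ·2A·T⁴ ⇒ α/ε = 2σT⁴/S.
α/ε = 2·5.67×10⁻⁸·(477)⁴/752 = 2·5.67×10⁻⁸·5.177×10¹⁰/752.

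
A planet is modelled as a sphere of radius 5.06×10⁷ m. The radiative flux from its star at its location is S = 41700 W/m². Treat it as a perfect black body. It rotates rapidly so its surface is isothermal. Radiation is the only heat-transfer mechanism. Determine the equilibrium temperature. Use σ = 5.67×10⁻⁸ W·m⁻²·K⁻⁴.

At equilibrium, absorbed power = emitted power.
Absorbing cross-section = πr² = 8.044×10¹⁵ m²; emitting surface = 4πr² = 3.217×10¹⁶ m² (ratio 4).
S·A_cross = εσ·A_surf·T⁴  ⇒  T⁴ = S/(4σ).
T⁴ = 1.00·41700/(4·5.67×10⁻⁸) = 1.839×10¹¹ K⁴.
T = (1.839×10¹¹)^(1/4).

T ≈ 655 K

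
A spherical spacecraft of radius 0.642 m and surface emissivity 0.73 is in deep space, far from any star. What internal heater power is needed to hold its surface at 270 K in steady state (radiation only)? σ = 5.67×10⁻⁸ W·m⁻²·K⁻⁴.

P ≈ 1140 W

P = εσ·4πr²·T⁴.
4πr² = 5.179 m²; T⁴ = 5.314×10⁹ K⁴.
P = 0.73·5.67×10⁻⁸·5.179·5.314×10⁹.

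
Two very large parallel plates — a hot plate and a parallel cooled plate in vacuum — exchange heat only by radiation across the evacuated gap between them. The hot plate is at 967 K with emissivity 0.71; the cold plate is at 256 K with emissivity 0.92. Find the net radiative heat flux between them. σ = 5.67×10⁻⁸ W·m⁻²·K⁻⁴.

q ≈ 33000 W/m²

For two infinite grey parallel plates, q = σ(T₁⁴ − T₂⁴)/(1/ε₁ + 1/ε₂ − 1).
T₁⁴ − T₂⁴ = 8.744×10¹¹ − 4.295×10⁹ = 8.701×10¹¹ K⁴.
1/ε₁ + 1/ε₂ − 1 = 1.408 + 1.087 − 1 = 1.495.
q = 5.67×10⁻⁸ × 8.701×10¹¹ / 1.495.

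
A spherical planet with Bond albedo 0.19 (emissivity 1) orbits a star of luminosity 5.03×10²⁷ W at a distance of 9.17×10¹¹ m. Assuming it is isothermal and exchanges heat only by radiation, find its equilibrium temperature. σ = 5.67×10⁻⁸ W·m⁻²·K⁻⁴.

T ≈ 203 K

First find the stellar flux at distance d: S = L/(4πd²) = 5.03×10²⁷/(4π·(9.17×10¹¹)²) = 476.0 W/m².
For an isothermal sphere, absorbed (1−a)S·πr² = emitted σ·4πr²·T⁴, so T⁴ = (1−a)S/(4σ).
T⁴ = 0.810·476.0/(4·5.67×10⁻⁸) = 1.700×10⁹ K⁴.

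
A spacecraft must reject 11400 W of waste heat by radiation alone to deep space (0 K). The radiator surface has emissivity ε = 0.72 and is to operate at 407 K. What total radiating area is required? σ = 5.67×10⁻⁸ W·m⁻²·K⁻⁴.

A ≈ 10.2 m²

P = εσA T⁴ ⇒ A = P/(εσT⁴).
T⁴ = 2.744×10¹⁰ K⁴.
A = 11400/(0.72 × 5.67×10⁻⁸ × 2.744×10¹⁰).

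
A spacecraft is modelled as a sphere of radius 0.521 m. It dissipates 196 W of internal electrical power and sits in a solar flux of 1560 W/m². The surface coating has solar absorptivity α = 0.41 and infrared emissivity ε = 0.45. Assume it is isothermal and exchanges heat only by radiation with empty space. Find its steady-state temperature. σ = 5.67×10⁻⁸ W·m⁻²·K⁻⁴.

At steady state, absorbed solar power + internal power = radiated power.
Absorbed: α·S·A_cross = 0.41·1560·0.8528 = 545.4 W (cross-section πr²).
Total input = 545.4 + 196 = 741.4 W.
Radiated: εσ·A_surf·T⁴ with A_surf = 4πr² = 3.411 m².
T⁴ = 741.4/(0.45·5.67×10⁻⁸·3.411) = 8.519×10⁹ K⁴.

T ≈ 304 K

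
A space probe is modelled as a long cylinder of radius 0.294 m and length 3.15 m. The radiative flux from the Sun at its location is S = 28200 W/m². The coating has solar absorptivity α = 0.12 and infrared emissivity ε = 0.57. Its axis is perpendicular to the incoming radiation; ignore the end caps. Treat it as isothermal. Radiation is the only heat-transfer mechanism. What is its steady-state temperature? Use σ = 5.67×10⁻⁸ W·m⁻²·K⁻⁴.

At equilibrium, absorbed power = emitted power.
Absorbing cross-section = 2rL = 1.852 m²; emitting surface = 2πrL = 5.819 m² (ratio π).
αS·A_cross = εσ·A_surf·T⁴  ⇒  T⁴ = αS/(ε·πσ).
T⁴ = 0.120·28200/(0.57·π·5.67×10⁻⁸) = 3.333×10¹⁰ K⁴.
T = (3.333×10¹⁰)^(1/4).

T ≈ 427 K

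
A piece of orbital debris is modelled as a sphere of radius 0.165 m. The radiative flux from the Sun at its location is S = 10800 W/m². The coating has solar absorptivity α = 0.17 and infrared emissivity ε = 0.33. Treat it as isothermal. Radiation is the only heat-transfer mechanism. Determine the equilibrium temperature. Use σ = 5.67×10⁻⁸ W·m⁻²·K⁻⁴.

T ≈ 396 K

At equilibrium, absorbed power = emitted power.
Absorbing cross-section = πr² = 0.08553 m²; emitting surface = 4πr² = 0.3421 m² (ratio 4).
αS·A_cross = εσ·A_surf·T⁴  ⇒  T⁴ = αS/(ε·4σ).
T⁴ = 0.170·10800/(0.33·4·5.67×10⁻⁸) = 2.453×10¹⁰ K⁴.
T = (2.453×10¹⁰)^(1/4).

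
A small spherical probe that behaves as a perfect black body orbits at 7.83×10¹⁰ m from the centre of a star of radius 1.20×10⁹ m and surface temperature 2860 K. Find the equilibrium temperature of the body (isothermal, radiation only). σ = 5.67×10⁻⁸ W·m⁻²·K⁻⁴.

T ≈ 250 K

The star's surface emits σT_*⁴; at distance d the flux is S = σT_*⁴(R_*/d)².
S = 5.67×10⁻⁸·(2860)⁴·(1.20×10⁹/7.83×10¹⁰)² = 891.0 W/m².
For an isothermal sphere T⁴ = (1−a)S/(4σ) = 3.929×10⁹ K⁴.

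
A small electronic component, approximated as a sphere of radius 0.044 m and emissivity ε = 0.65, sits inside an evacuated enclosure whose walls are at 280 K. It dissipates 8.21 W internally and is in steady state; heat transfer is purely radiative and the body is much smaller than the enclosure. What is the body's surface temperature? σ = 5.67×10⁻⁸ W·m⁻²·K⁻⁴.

T ≈ 352 K

For a small grey body in a large enclosure, net radiated power = εσA(T⁴ − T_w⁴).
Steady state: P = εσA(T⁴ − T_w⁴) with A = 4πr² = 0.02433 m².
T⁴ = P/(εσA) + T_w⁴ = 8.21/(0.65·5.67×10⁻⁸·0.02433) + (280)⁴
    = 9.157×10⁹ + 6.147×10⁹ = 1.530×10¹⁰ K⁴.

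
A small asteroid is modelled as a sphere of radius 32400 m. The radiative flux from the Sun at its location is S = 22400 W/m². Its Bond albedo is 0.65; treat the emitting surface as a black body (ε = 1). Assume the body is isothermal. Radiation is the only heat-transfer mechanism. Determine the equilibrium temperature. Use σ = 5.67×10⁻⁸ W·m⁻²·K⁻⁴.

T ≈ 431 K

At equilibrium, absorbed power = emitted power.
Absorbing cross-section = πr² = 3.298×10⁹ m²; emitting surface = 4πr² = 1.319×10¹⁰ m² (ratio 4).
(1−a)S·A_cross = εσ·A_surf·T⁴  ⇒  T⁴ = (1−a)S/(4σ).
T⁴ = 0.350·22400/(4·5.67×10⁻⁸) = 3.457×10¹⁰ K⁴.
T = (3.457×10¹⁰)^(1/4).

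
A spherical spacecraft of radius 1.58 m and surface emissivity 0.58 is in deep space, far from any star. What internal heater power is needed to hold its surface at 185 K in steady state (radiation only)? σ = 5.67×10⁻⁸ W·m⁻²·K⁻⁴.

P = εσ·4πr²·T⁴.
4πr² = 31.37 m²; T⁴ = 1.171×10⁹ K⁴.
P = 0.58·5.67×10⁻⁸·31.37·1.171×10⁹.

P ≈ 1210 W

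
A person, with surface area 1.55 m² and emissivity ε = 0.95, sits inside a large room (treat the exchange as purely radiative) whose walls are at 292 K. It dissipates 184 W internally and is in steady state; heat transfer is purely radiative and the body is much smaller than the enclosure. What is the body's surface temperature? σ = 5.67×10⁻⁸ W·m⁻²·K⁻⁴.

T ≈ 312 K

For a small grey body in a large enclosure, net radiated power = εσA(T⁴ − T_w⁴).
Steady state: P = εσA(T⁴ − T_w⁴) with A = 1.55 m².
T⁴ = P/(εσA) + T_w⁴ = 184/(0.95·5.67×10⁻⁸·1.550) + (292)⁴
    = 2.204×10⁹ + 7.270×10⁹ = 9.474×10⁹ K⁴.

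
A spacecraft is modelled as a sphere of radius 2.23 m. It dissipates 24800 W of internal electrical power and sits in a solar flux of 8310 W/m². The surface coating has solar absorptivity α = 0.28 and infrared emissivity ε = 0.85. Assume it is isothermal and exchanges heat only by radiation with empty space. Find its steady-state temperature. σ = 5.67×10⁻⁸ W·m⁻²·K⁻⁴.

T ≈ 377 K

At steady state, absorbed solar power + internal power = radiated power.
Absorbed: α·S·A_cross = 0.28·8310·15.62 = 36350 W (cross-section πr²).
Total input = 36350 + 24800 = 61150 W.
Radiated: εσ·A_surf·T⁴ with A_surf = 4πr² = 62.49 m².
T⁴ = 61150/(0.85·5.67×10⁻⁸·62.49) = 2.030×10¹⁰ K⁴.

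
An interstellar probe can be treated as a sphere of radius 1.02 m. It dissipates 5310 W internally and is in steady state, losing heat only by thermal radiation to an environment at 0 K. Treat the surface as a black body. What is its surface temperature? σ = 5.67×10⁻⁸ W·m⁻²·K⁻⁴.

T ≈ 291 K

Steady state: internal power = radiated power, P = εσA T⁴.
Radiating area A = 4πr² = 13.07 m².
T⁴ = P/(εσA) = 5310/(1.0·5.67×10⁻⁸·13.07) = 7.163×10⁹ K⁴.
T = (7.163×10⁹)^(1/4).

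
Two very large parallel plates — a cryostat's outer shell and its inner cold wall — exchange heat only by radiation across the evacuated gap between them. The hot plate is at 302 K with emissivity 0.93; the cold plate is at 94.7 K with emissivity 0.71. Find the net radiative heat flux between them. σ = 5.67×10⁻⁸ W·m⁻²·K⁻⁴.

For two infinite grey parallel plates, q = σ(T₁⁴ − T₂⁴)/(1/ε₁ + 1/ε₂ − 1).
T₁⁴ − T₂⁴ = 8.318×10⁹ − 8.043×10⁷ = 8.238×10⁹ K⁴.
1/ε₁ + 1/ε₂ − 1 = 1.075 + 1.408 − 1 = 1.484.
q = 5.67×10⁻⁸ × 8.238×10⁹ / 1.484.

q ≈ 315 W/m²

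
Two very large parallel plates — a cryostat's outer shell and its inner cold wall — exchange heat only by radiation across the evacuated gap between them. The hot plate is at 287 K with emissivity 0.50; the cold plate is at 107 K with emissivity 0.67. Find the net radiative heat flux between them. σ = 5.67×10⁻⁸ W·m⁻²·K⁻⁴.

q ≈ 151 W/m²

For two infinite grey parallel plates, q = σ(T₁⁴ − T₂⁴)/(1/ε₁ + 1/ε₂ − 1).
T₁⁴ − T₂⁴ = 6.785×10⁹ − 1.311×10⁸ = 6.654×10⁹ K⁴.
1/ε₁ + 1/ε₂ − 1 = 2.000 + 1.493 − 1 = 2.493.
q = 5.67×10⁻⁸ × 6.654×10⁹ / 2.493.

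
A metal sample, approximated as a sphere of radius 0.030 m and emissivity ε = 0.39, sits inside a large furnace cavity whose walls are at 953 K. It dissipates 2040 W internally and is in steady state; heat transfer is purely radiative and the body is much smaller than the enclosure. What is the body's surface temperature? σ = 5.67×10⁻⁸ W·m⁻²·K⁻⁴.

For a small grey body in a large enclosure, net radiated power = εσA(T⁴ − T_w⁴).
Steady state: P = εσA(T⁴ − T_w⁴) with A = 4πr² = 0.01131 m².
T⁴ = P/(εσA) + T_w⁴ = 2040/(0.39·5.67×10⁻⁸·0.01131) + (953)⁴
    = 8.157×10¹² + 8.248×10¹¹ = 8.982×10¹² K⁴.

T ≈ 1730 K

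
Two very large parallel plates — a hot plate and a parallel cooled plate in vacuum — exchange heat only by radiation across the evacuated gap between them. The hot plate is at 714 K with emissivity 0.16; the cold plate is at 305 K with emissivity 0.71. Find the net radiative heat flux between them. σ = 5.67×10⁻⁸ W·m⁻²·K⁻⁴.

q ≈ 2140 W/m²

For two infinite grey parallel plates, q = σ(T₁⁴ − T₂⁴)/(1/ε₁ + 1/ε₂ − 1).
T₁⁴ − T₂⁴ = 2.599×10¹¹ − 8.654×10⁹ = 2.512×10¹¹ K⁴.
1/ε₁ + 1/ε₂ − 1 = 6.250 + 1.408 − 1 = 6.658.
q = 5.67×10⁻⁸ × 2.512×10¹¹ / 6.658.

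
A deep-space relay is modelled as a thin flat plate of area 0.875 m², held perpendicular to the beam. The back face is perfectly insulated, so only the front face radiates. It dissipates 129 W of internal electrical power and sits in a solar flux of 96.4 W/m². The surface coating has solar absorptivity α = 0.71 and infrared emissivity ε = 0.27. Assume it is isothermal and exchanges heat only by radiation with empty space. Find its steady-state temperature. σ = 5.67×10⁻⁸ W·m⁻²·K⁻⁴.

T ≈ 345 K

At steady state, absorbed solar power + internal power = radiated power.
Absorbed: α·S·A_cross = 0.71·96.4·0.8750 = 59.89 W (cross-section A).
Total input = 59.89 + 129 = 188.9 W.
Radiated: εσ·A_surf·T⁴ with A_surf = A = 0.8750 m².
T⁴ = 188.9/(0.27·5.67×10⁻⁸·0.8750) = 1.410×10¹⁰ K⁴.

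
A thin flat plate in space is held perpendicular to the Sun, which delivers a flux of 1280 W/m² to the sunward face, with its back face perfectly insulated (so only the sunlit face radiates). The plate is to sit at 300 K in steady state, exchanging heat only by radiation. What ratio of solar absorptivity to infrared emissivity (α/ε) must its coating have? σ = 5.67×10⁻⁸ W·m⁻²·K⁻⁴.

Balance: αS·A = εσ·1A·T⁴ ⇒ α/ε = σT⁴/S.
α/ε = 5.67×10⁻⁸·(300)⁴/1280 = 5.67×10⁻⁸·8.100×10⁹/1280.

α/ε ≈ 0.359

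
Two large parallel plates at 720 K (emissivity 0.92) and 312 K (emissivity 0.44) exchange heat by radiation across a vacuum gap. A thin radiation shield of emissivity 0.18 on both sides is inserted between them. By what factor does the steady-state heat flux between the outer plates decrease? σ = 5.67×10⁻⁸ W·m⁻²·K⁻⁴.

Without shield: q₀ = σΔ(T⁴)/(1/ε₁+1/ε₂−1) with denominator 2.360.
With shield the two gaps are in series; the resistances add: (1/ε₁+1/ε_s−1)+(1/ε_s+1/ε₂−1) = 5.643+6.828 = 12.47.
Heat-flux ratio q₀/q = 12.47/2.360.

factor ≈ 5.28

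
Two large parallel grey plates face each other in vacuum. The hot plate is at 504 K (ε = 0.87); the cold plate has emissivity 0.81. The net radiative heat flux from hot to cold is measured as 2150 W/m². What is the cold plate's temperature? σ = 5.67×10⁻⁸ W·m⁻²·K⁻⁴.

T₂ ≈ 331 K

q = σ(T₁⁴ − T₂⁴)/(1/ε₁ + 1/ε₂ − 1); denominator = 1.384.
T₂⁴ = T₁⁴ − q·(1/ε₁+1/ε₂−1)/σ = 6.452×10¹⁰ − 2150·1.384/5.67×10⁻⁸
    = 1.204×10¹⁰ K⁴.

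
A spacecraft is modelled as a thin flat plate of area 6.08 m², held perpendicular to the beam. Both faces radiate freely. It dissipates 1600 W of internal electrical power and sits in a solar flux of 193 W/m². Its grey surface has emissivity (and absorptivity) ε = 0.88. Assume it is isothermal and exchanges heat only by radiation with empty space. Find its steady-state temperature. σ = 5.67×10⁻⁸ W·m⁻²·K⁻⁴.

At steady state, absorbed solar power + internal power = radiated power.
Absorbed: α·S·A_cross = 0.88·193·6.080 = 1033 W (cross-section A).
Total input = 1033 + 1600 = 2633 W.
Radiated: εσ·A_surf·T⁴ with A_surf = 2A = 12.16 m².
T⁴ = 2633/(0.88·5.67×10⁻⁸·12.16) = 4.339×10⁹ K⁴.

T ≈ 257 K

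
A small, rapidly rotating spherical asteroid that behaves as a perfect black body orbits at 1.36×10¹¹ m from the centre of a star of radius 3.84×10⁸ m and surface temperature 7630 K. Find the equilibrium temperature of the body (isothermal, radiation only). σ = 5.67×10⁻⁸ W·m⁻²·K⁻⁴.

T ≈ 287 K

The star's surface emits σT_*⁴; at distance d the flux is S = σT_*⁴(R_*/d)².
S = 5.67×10⁻⁸·(7630)⁴·(3.84×10⁸/1.36×10¹¹)² = 1532 W/m².
For an isothermal sphere T⁴ = (1−a)S/(4σ) = 6.755×10⁹ K⁴.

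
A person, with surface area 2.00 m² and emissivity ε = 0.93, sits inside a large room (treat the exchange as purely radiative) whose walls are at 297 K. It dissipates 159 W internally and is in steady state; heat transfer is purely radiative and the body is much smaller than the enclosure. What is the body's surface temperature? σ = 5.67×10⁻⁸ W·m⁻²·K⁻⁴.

T ≈ 310 K

For a small grey body in a large enclosure, net radiated power = εσA(T⁴ − T_w⁴).
Steady state: P = εσA(T⁴ − T_w⁴) with A = 2.00 m².
T⁴ = P/(εσA) + T_w⁴ = 159/(0.93·5.67×10⁻⁸·2.000) + (297)⁴
    = 1.508×10⁹ + 7.781×10⁹ = 9.288×10⁹ K⁴.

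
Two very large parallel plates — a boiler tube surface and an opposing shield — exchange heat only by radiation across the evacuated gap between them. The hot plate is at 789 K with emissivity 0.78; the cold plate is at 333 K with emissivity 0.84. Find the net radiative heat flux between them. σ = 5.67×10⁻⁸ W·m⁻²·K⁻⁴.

For two infinite grey parallel plates, q = σ(T₁⁴ − T₂⁴)/(1/ε₁ + 1/ε₂ − 1).
T₁⁴ − T₂⁴ = 3.875×10¹¹ − 1.230×10¹⁰ = 3.752×10¹¹ K⁴.
1/ε₁ + 1/ε₂ − 1 = 1.282 + 1.190 − 1 = 1.473.
q = 5.67×10⁻⁸ × 3.752×10¹¹ / 1.473.

q ≈ 14400 W/m²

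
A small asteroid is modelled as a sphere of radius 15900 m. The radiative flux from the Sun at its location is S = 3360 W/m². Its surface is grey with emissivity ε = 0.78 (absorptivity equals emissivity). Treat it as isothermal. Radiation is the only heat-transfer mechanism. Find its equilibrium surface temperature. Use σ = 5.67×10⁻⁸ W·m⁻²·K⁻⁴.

At equilibrium, absorbed power = emitted power.
Absorbing cross-section = πr² = 7.942×10⁸ m²; emitting surface = 4πr² = 3.177×10⁹ m² (ratio 4).
εS·A_cross = εσ·A_surf·T⁴  ⇒  T⁴ = S/(4σ)   (ε cancels).
T⁴ = 3360/(4·5.67×10⁻⁸) = 1.481×10¹⁰ K⁴.
T = (1.481×10¹⁰)^(1/4).

T ≈ 349 K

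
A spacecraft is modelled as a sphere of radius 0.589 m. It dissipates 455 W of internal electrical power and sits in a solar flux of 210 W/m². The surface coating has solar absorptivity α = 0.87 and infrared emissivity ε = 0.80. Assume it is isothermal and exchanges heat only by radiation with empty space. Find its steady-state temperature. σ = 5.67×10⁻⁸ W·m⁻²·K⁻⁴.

T ≈ 240 K

At steady state, absorbed solar power + internal power = radiated power.
Absorbed: α·S·A_cross = 0.87·210·1.090 = 199.1 W (cross-section πr²).
Total input = 199.1 + 455 = 654.1 W.
Radiated: εσ·A_surf·T⁴ with A_surf = 4πr² = 4.360 m².
T⁴ = 654.1/(0.80·5.67×10⁻⁸·4.360) = 3.308×10⁹ K⁴.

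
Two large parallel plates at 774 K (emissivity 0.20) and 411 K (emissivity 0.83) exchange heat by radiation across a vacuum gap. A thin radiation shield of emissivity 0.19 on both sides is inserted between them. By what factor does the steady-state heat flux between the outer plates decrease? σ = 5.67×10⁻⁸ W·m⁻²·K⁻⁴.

Without shield: q₀ = σΔ(T⁴)/(1/ε₁+1/ε₂−1) with denominator 5.205.
With shield the two gaps are in series; the resistances add: (1/ε₁+1/ε_s−1)+(1/ε_s+1/ε₂−1) = 9.263+5.468 = 14.73.
Heat-flux ratio q₀/q = 14.73/5.205.

factor ≈ 2.83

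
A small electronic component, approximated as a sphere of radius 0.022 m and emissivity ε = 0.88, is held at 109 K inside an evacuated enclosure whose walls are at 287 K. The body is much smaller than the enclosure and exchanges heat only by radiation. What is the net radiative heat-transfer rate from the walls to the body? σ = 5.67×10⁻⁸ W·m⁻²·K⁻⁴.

For a small grey body in a large enclosure: P_net = εσA(T_body⁴ − T_wall⁴).
A = 4πr² = 0.006082 m²; T_body⁴ − T_wall⁴ = 1.412×10⁸ − 6.785×10⁹ = -6.643×10⁹ K⁴.
|P_net| = 0.88·5.67×10⁻⁸·0.006082·6.643×10⁹.

P_net ≈ 2.02 W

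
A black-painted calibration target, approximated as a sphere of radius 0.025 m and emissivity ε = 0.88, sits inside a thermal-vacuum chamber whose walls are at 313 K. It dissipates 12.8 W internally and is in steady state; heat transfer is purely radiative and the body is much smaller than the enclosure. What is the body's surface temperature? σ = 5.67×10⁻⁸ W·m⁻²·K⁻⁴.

For a small grey body in a large enclosure, net radiated power = εσA(T⁴ − T_w⁴).
Steady state: P = εσA(T⁴ − T_w⁴) with A = 4πr² = 0.007854 m².
T⁴ = P/(εσA) + T_w⁴ = 12.8/(0.88·5.67×10⁻⁸·0.007854) + (313)⁴
    = 3.266×10¹⁰ + 9.598×10⁹ = 4.226×10¹⁰ K⁴.

T ≈ 453 K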